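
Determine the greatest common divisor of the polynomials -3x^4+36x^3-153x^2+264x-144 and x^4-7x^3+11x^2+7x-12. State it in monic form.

By polynomial division,
  -3x^4+36x^3-153x^2+264x-144 = (-3)(x^4-7x^3+11x^2+7x-12) + (15x^3-120x^2+285x-180)
  x^4-7x^3+11x^2+7x-12 = ((1/15)x+1/15)(15x^3-120x^2+285x-180) + (0)
Last nonzero remainder: 15x^3-120x^2+285x-180. Dividing through by 15 gives the monic gcd x^3-8x^2+19x-12.

x^3-8x^2+19x-12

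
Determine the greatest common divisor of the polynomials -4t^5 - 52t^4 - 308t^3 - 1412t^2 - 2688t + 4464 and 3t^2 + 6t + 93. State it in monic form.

Euclidean algorithm in ℚ[t]:
  -4t^5 - 52t^4 - 308t^3 - 1412t^2 - 2688t + 4464 = (-(4/3)t^3 - (44/3)t^2 - 32t + 48)(3t^2 + 6t + 93) + (0)
Last nonzero remainder: 3t^2 + 6t + 93. Dividing through by 3 gives the monic gcd t^2 + 2t + 31.

t^2 + 2t + 31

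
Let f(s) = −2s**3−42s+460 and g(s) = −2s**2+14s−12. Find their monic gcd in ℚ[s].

1

Apply the Euclidean algorithm:
  −2s**3−42s+460 = (s+7)(−2s**2+14s−12) + (−128s+544)
  −2s**2+14s−12 = ((1/64)s−11/256)(−128s+544) + (91/8)
  −128s+544 = (−(1024/91)s+4352/91)(91/8) + (0)
The last nonzero remainder is the constant 91/8, so the polynomials are coprime and gcd = 1.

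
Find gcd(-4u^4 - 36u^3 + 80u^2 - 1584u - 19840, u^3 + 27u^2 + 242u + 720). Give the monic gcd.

u^2 + 18u + 80

By polynomial division,
  -4u^4 - 36u^3 + 80u^2 - 1584u - 19840 = (-4u + 72)(u^3 + 27u^2 + 242u + 720) + (-896u^2 - 16128u - 71680)
  u^3 + 27u^2 + 242u + 720 = (-(1/896)u - 9/896)(-896u^2 - 16128u - 71680) + (0)
Last nonzero remainder: -896u^2 - 16128u - 71680. Dividing through by -896 gives the monic gcd u^2 + 18u + 80.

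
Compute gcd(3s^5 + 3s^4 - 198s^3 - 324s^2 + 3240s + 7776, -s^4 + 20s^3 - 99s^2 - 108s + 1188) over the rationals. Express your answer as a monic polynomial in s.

By polynomial division,
  3s^5 + 3s^4 - 198s^3 - 324s^2 + 3240s + 7776 = (-3s - 63)(-s^4 + 20s^3 - 99s^2 - 108s + 1188) + (765s^3 - 6885s^2 + 82620)
  -s^4 + 20s^3 - 99s^2 - 108s + 1188 = (-(1/765)s + 11/765)(765s^3 - 6885s^2 + 82620) + (0)
Last nonzero remainder: 765s^3 - 6885s^2 + 82620. Dividing through by 765 gives the monic gcd s^3 - 9s^2 + 108.

s^3 - 9s^2 + 108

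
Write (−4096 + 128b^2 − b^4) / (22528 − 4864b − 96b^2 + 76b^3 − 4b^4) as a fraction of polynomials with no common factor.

Repeated division with remainder:
  −b^4 + 128b^2 − 4096 = (1/4)(−4b^4 + 76b^3 − 96b^2 − 4864b + 22528) + (−19b^3 + 152b^2 + 1216b − 9728)
  −4b^4 + 76b^3 − 96b^2 − 4864b + 22528 = ((4/19)b − 44/19)(−19b^3 + 152b^2 + 1216b − 9728) + (0)
Last nonzero remainder: −19b^3 + 152b^2 + 1216b − 9728. Dividing through by −19 gives the monic gcd b^3 − 8b^2 − 64b + 512.
Cancel b^3 − 8b^2 − 64b + 512 from numerator and denominator to get the reduced form.

(8 + b)/(−44 + 4b)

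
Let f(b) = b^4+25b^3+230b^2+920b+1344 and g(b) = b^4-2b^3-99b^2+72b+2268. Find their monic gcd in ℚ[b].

Repeated division with remainder:
  b^4+25b^3+230b^2+920b+1344 = (b^4-2b^3-99b^2+72b+2268) + (27b^3+329b^2+848b-924)
  b^4-2b^3-99b^2+72b+2268 = ((1/27)b-383/729)(27b^3+329b^2+848b-924) + ((30940/729)b^2+(402220/729)b+433160/243)
  27b^3+329b^2+848b-924 = ((19683/30940)b-8019/15470)((30940/729)b^2+(402220/729)b+433160/243) + (0)
Last nonzero remainder: (30940/729)b^2+(402220/729)b+433160/243. Dividing through by 30940/729 gives the monic gcd b^2+13b+42.

b^2+13b+42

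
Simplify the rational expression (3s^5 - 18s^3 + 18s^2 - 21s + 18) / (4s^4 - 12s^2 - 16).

(3s^2 + 6s - 9)/(4s + 8)

Euclidean algorithm in ℚ[s]:
  3s^5 - 18s^3 + 18s^2 - 21s + 18 = ((3/4)s)(4s^4 - 12s^2 - 16) + (-9s^3 + 18s^2 - 9s + 18)
  4s^4 - 12s^2 - 16 = (-(4/9)s - 8/9)(-9s^3 + 18s^2 - 9s + 18) + (0)
Last nonzero remainder: -9s^3 + 18s^2 - 9s + 18. Dividing through by -9 gives the monic gcd s^3 - 2s^2 + s - 2.
Cancel s^3 - 2s^2 + s - 2 from numerator and denominator to get the reduced form.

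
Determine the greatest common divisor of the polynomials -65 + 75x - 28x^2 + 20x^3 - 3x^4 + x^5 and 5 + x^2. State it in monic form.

5 + x^2

Euclidean algorithm in ℚ[x]:
  x^5 - 3x^4 + 20x^3 - 28x^2 + 75x - 65 = (x^3 - 3x^2 + 15x - 13)(x^2 + 5) + (0)
The last nonzero remainder x^2 + 5 is already monic.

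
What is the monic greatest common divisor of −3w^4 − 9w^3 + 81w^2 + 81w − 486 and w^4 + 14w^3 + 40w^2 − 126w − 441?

w^2 − 9

By polynomial division,
  −3w^4 − 9w^3 + 81w^2 + 81w − 486 = (−3)(w^4 + 14w^3 + 40w^2 − 126w − 441) + (33w^3 + 201w^2 − 297w − 1809)
  w^4 + 14w^3 + 40w^2 − 126w − 441 = ((1/33)w + 29/121)(33w^3 + 201w^2 − 297w − 1809) + ((100/121)w^2 − 900/121)
  33w^3 + 201w^2 − 297w − 1809 = ((3993/100)w + 24321/100)((100/121)w^2 − 900/121) + (0)
Last nonzero remainder: (100/121)w^2 − 900/121. Dividing through by 100/121 gives the monic gcd w^2 − 9.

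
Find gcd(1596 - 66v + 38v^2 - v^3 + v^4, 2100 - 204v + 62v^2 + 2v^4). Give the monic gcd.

42 + 6v + v^2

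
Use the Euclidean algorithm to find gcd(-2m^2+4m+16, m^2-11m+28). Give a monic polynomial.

By polynomial division,
  -2m^2+4m+16 = (-2)(m^2-11m+28) + (-18m+72)
  m^2-11m+28 = (-(1/18)m+7/18)(-18m+72) + (0)
Last nonzero remainder: -18m+72. Dividing through by -18 gives the monic gcd m-4.

m-4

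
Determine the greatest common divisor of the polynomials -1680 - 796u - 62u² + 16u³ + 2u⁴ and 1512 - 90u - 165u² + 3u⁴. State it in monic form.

-168 - 46u + 3u² + u³

Apply the Euclidean algorithm:
  2u⁴ + 16u³ - 62u² - 796u - 1680 = (2/3)(3u⁴ - 165u² - 90u + 1512) + (16u³ + 48u² - 736u - 2688)
  3u⁴ - 165u² - 90u + 1512 = ((3/16)u - 9/16)(16u³ + 48u² - 736u - 2688) + (0)
Last nonzero remainder: 16u³ + 48u² - 736u - 2688. Dividing through by 16 gives the monic gcd u³ + 3u² - 46u - 168.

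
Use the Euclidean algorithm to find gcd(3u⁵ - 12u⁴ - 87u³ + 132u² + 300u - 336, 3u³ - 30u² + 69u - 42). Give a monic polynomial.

u³ - 10u² + 23u - 14

By polynomial division,
  3u⁵ - 12u⁴ - 87u³ + 132u² + 300u - 336 = (u² + 6u + 8)(3u³ - 30u² + 69u - 42) + (0)
Last nonzero remainder: 3u³ - 30u² + 69u - 42. Dividing through by 3 gives the monic gcd u³ - 10u² + 23u - 14.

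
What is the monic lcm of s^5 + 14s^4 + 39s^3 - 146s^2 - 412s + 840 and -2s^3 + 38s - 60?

By polynomial division,
  s^5 + 14s^4 + 39s^3 - 146s^2 - 412s + 840 = (-(1/2)s^2 - 7s - 29)(-2s^3 + 38s - 60) + (90s^2 + 270s - 900)
  -2s^3 + 38s - 60 = (-(1/45)s + 1/15)(90s^2 + 270s - 900) + (0)
Last nonzero remainder: 90s^2 + 270s - 900. Dividing through by 90 gives the monic gcd s^2 + 3s - 10.
Then lcm(f, g) = f·g / gcd(f, g); expanding and making the result monic gives the answer.

s^6 + 11s^5 - 3s^4 - 263s^3 + 26s^2 + 2076s - 2520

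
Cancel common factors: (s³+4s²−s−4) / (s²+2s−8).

(s²−1)/(s−2)

Repeated division with remainder:
  s³+4s²−s−4 = (s+2)(s²+2s−8) + (3s+12)
  s²+2s−8 = ((1/3)s−2/3)(3s+12) + (0)
Last nonzero remainder: 3s+12. Dividing through by 3 gives the monic gcd s+4.
Cancel s+4 from numerator and denominator to get the reduced form.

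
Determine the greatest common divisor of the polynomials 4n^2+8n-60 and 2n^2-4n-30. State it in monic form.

1

Euclidean algorithm in ℚ[n]:
  4n^2+8n-60 = (2)(2n^2-4n-30) + (16n)
  2n^2-4n-30 = ((1/8)n-1/4)(16n) + (-30)
  16n = (-(8/15)n)(-30) + (0)
The last nonzero remainder is the constant -30, so the polynomials are coprime and gcd = 1.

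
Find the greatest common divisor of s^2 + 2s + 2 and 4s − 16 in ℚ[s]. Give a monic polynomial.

Euclidean algorithm in ℚ[s]:
  s^2 + 2s + 2 = ((1/4)s + 3/2)(4s − 16) + (26)
  4s − 16 = ((2/13)s − 8/13)(26) + (0)
The last nonzero remainder is the constant 26, so the polynomials are coprime and gcd = 1.

1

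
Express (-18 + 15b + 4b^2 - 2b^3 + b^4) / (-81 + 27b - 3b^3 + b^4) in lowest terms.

By polynomial division,
  b^4 - 2b^3 + 4b^2 + 15b - 18 = (b^4 - 3b^3 + 27b - 81) + (b^3 + 4b^2 - 12b + 63)
  b^4 - 3b^3 + 27b - 81 = (b - 7)(b^3 + 4b^2 - 12b + 63) + (40b^2 - 120b + 360)
  b^3 + 4b^2 - 12b + 63 = ((1/40)b + 7/40)(40b^2 - 120b + 360) + (0)
Last nonzero remainder: 40b^2 - 120b + 360. Dividing through by 40 gives the monic gcd b^2 - 3b + 9.
Cancel b^2 - 3b + 9 from numerator and denominator to get the reduced form.

(-2 + b + b^2)/(-9 + b^2)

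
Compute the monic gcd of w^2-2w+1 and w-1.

Repeated division with remainder:
  w^2-2w+1 = (w-1)(w-1) + (0)
The last nonzero remainder w-1 is already monic.

w-1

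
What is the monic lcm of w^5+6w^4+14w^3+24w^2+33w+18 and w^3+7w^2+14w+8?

Repeated division with remainder:
  w^5+6w^4+14w^3+24w^2+33w+18 = (w^2−w+7)(w^3+7w^2+14w+8) + (−19w^2−57w−38)
  w^3+7w^2+14w+8 = (−(1/19)w−4/19)(−19w^2−57w−38) + (0)
Last nonzero remainder: −19w^2−57w−38. Dividing through by −19 gives the monic gcd w^2+3w+2.
Then lcm(f, g) = f·g / gcd(f, g); expanding and making the result monic gives the answer.

w^6+10w^5+38w^4+80w^3+129w^2+150w+72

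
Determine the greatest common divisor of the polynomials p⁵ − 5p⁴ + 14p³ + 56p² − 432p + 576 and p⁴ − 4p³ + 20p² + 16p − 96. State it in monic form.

p³ − 6p² + 32p − 48

Euclidean algorithm in ℚ[p]:
  p⁵ − 5p⁴ + 14p³ + 56p² − 432p + 576 = (p − 1)(p⁴ − 4p³ + 20p² + 16p − 96) + (−10p³ + 60p² − 320p + 480)
  p⁴ − 4p³ + 20p² + 16p − 96 = (−(1/10)p − 1/5)(−10p³ + 60p² − 320p + 480) + (0)
Last nonzero remainder: −10p³ + 60p² − 320p + 480. Dividing through by −10 gives the monic gcd p³ − 6p² + 32p − 48.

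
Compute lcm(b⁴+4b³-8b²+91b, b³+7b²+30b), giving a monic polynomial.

Euclidean algorithm in ℚ[b]:
  b⁴+4b³-8b²+91b = (b-3)(b³+7b²+30b) + (-17b²+181b)
  b³+7b²+30b = (-(1/17)b-300/289)(-17b²+181b) + ((62970/289)b)
  -17b²+181b = (-(4913/62970)b+52309/62970)((62970/289)b) + (0)
Last nonzero remainder: (62970/289)b. Dividing through by 62970/289 gives the monic gcd b.
Then lcm(f, g) = f·g / gcd(f, g); expanding and making the result monic gives the answer.

b⁶+11b⁵+50b⁴+155b³+397b²+2730b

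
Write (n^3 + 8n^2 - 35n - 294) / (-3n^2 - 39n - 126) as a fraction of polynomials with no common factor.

(-n^2 - n + 42)/(3n + 18)

Euclidean algorithm in ℚ[n]:
  n^3 + 8n^2 - 35n - 294 = (-(1/3)n + 5/3)(-3n^2 - 39n - 126) + (-12n - 84)
  -3n^2 - 39n - 126 = ((1/4)n + 3/2)(-12n - 84) + (0)
Last nonzero remainder: -12n - 84. Dividing through by -12 gives the monic gcd n + 7.
Cancel n + 7 from numerator and denominator to get the reduced form.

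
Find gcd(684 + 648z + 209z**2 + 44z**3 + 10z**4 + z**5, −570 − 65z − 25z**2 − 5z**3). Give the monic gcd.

114 + 13z + 5z**2 + z**3

By polynomial division,
  z**5 + 10z**4 + 44z**3 + 209z**2 + 648z + 684 = (−(1/5)z**2 − z − 6/5)(−5z**3 − 25z**2 − 65z − 570) + (0)
Last nonzero remainder: −5z**3 − 25z**2 − 65z − 570. Dividing through by −5 gives the monic gcd z**3 + 5z**2 + 13z + 114.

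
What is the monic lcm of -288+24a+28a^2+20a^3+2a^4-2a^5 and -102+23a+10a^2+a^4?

2448-348a-82a^2-168a^3-21a^4+8a^5-2a^6+a^7

Euclidean algorithm in ℚ[a]:
  -2a^5+2a^4+20a^3+28a^2+24a-288 = (-2a+2)(a^4+10a^2+23a-102) + (40a^3+54a^2-226a-84)
  a^4+10a^2+23a-102 = ((1/40)a-27/800)(40a^3+54a^2-226a-84) + ((6989/400)a^2+(6989/400)a-20967/200)
  40a^3+54a^2-226a-84 = ((16000/6989)a+5600/6989)((6989/400)a^2+(6989/400)a-20967/200) + (0)
Last nonzero remainder: (6989/400)a^2+(6989/400)a-20967/200. Dividing through by 6989/400 gives the monic gcd a^2+a-6.
Then lcm(f, g) = f·g / gcd(f, g); expanding and making the result monic gives the answer.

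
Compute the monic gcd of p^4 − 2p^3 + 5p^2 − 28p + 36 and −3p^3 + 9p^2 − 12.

p^2 − 4p + 4

Euclidean algorithm in ℚ[p]:
  p^4 − 2p^3 + 5p^2 − 28p + 36 = (−(1/3)p − 1/3)(−3p^3 + 9p^2 − 12) + (8p^2 − 32p + 32)
  −3p^3 + 9p^2 − 12 = (−(3/8)p − 3/8)(8p^2 − 32p + 32) + (0)
Last nonzero remainder: 8p^2 − 32p + 32. Dividing through by 8 gives the monic gcd p^2 − 4p + 4.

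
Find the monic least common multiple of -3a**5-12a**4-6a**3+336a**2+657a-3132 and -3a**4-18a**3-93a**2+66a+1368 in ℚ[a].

a**7+9a**6+60a**5+50a**4-703a**3-4307a**2-3102a+39672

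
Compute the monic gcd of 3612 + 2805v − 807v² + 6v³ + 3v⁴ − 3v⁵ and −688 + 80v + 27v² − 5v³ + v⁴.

By polynomial division,
  −3v⁵ + 3v⁴ + 6v³ − 807v² + 2805v + 3612 = (−3v − 12)(v⁴ − 5v³ + 27v² + 80v − 688) + (27v³ − 243v² + 1701v − 4644)
  v⁴ − 5v³ + 27v² + 80v − 688 = ((1/27)v + 4/27)(27v³ − 243v² + 1701v − 4644) + (0)
Last nonzero remainder: 27v³ − 243v² + 1701v − 4644. Dividing through by 27 gives the monic gcd v³ − 9v² + 63v − 172.

−172 + 63v − 9v² + v³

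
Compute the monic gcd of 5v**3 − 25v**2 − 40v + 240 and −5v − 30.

Euclidean algorithm in ℚ[v]:
  5v**3 − 25v**2 − 40v + 240 = (−v**2 + 11v − 58)(−5v − 30) + (−1500)
  −5v − 30 = ((1/300)v + 1/50)(−1500) + (0)
The last nonzero remainder is the constant −1500, so the polynomials are coprime and gcd = 1.

1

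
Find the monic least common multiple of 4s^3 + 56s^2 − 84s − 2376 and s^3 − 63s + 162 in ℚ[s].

s^4 + 11s^3 − 63s^2 − 531s + 1782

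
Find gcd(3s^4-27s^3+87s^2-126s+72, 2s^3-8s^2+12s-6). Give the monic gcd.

s^2-3s+3

By polynomial division,
  3s^4-27s^3+87s^2-126s+72 = ((3/2)s-15/2)(2s^3-8s^2+12s-6) + (9s^2-27s+27)
  2s^3-8s^2+12s-6 = ((2/9)s-2/9)(9s^2-27s+27) + (0)
Last nonzero remainder: 9s^2-27s+27. Dividing through by 9 gives the monic gcd s^2-3s+3.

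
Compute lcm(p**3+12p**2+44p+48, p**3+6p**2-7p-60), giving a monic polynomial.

Apply the Euclidean algorithm:
  p**3+12p**2+44p+48 = (p**3+6p**2-7p-60) + (6p**2+51p+108)
  p**3+6p**2-7p-60 = ((1/6)p-5/12)(6p**2+51p+108) + (-(15/4)p-15)
  6p**2+51p+108 = (-(8/5)p-36/5)(-(15/4)p-15) + (0)
Last nonzero remainder: -(15/4)p-15. Dividing through by -15/4 gives the monic gcd p+4.
Then lcm(f, g) = f·g / gcd(f, g); expanding and making the result monic gives the answer.

p**5+14p**4+53p**3-44p**2-564p-720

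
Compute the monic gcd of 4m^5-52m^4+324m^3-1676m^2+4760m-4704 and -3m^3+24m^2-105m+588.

Euclidean algorithm in ℚ[m]:
  4m^5-52m^4+324m^3-1676m^2+4760m-4704 = (-(4/3)m^2+(20/3)m-8)(-3m^3+24m^2-105m+588) + (0)
Last nonzero remainder: -3m^3+24m^2-105m+588. Dividing through by -3 gives the monic gcd m^3-8m^2+35m-196.

m^3-8m^2+35m-196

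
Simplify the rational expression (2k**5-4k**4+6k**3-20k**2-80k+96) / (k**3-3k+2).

(2k**3-6k**2+16k-48)/(k-1)

Apply the Euclidean algorithm:
  2k**5-4k**4+6k**3-20k**2-80k+96 = (2k**2-4k+12)(k**3-3k+2) + (-36k**2-36k+72)
  k**3-3k+2 = (-(1/36)k+1/36)(-36k**2-36k+72) + (0)
Last nonzero remainder: -36k**2-36k+72. Dividing through by -36 gives the monic gcd k**2+k-2.
Cancel k**2+k-2 from numerator and denominator to get the reduced form.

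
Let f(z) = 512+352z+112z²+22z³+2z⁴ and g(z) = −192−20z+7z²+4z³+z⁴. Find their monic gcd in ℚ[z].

64+28z+7z²+z³

Repeated division with remainder:
  2z⁴+22z³+112z²+352z+512 = (2)(z⁴+4z³+7z²−20z−192) + (14z³+98z²+392z+896)
  z⁴+4z³+7z²−20z−192 = ((1/14)z−3/14)(14z³+98z²+392z+896) + (0)
Last nonzero remainder: 14z³+98z²+392z+896. Dividing through by 14 gives the monic gcd z³+7z²+28z+64.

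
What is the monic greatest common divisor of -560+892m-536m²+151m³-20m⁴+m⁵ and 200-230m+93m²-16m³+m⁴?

-40+38m-11m²+m³

Repeated division with remainder:
  m⁵-20m⁴+151m³-536m²+892m-560 = (m-4)(m⁴-16m³+93m²-230m+200) + (-6m³+66m²-228m+240)
  m⁴-16m³+93m²-230m+200 = (-(1/6)m+5/6)(-6m³+66m²-228m+240) + (0)
Last nonzero remainder: -6m³+66m²-228m+240. Dividing through by -6 gives the monic gcd m³-11m²+38m-40.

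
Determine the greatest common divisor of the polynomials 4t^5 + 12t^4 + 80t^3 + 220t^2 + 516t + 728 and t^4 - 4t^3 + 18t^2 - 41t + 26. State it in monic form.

t^2 - t + 13

Apply the Euclidean algorithm:
  4t^5 + 12t^4 + 80t^3 + 220t^2 + 516t + 728 = (4t + 28)(t^4 - 4t^3 + 18t^2 - 41t + 26) + (120t^3 - 120t^2 + 1560t)
  t^4 - 4t^3 + 18t^2 - 41t + 26 = ((1/120)t - 1/40)(120t^3 - 120t^2 + 1560t) + (2t^2 - 2t + 26)
  120t^3 - 120t^2 + 1560t = (60t)(2t^2 - 2t + 26) + (0)
Last nonzero remainder: 2t^2 - 2t + 26. Dividing through by 2 gives the monic gcd t^2 - t + 13.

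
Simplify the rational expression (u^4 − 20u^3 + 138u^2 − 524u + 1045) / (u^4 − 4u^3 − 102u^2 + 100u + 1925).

(u^2 − 4u + 19)/(u^2 + 12u + 35)

Repeated division with remainder:
  u^4 − 20u^3 + 138u^2 − 524u + 1045 = (u^4 − 4u^3 − 102u^2 + 100u + 1925) + (−16u^3 + 240u^2 − 624u − 880)
  u^4 − 4u^3 − 102u^2 + 100u + 1925 = (−(1/16)u − 11/16)(−16u^3 + 240u^2 − 624u − 880) + (24u^2 − 384u + 1320)
  −16u^3 + 240u^2 − 624u − 880 = (−(2/3)u − 2/3)(24u^2 − 384u + 1320) + (0)
Last nonzero remainder: 24u^2 − 384u + 1320. Dividing through by 24 gives the monic gcd u^2 − 16u + 55.
Cancel u^2 − 16u + 55 from numerator and denominator to get the reduced form.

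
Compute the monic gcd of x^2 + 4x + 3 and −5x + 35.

Apply the Euclidean algorithm:
  x^2 + 4x + 3 = (−(1/5)x − 11/5)(−5x + 35) + (80)
  −5x + 35 = (−(1/16)x + 7/16)(80) + (0)
The last nonzero remainder is the constant 80, so the polynomials are coprime and gcd = 1.

1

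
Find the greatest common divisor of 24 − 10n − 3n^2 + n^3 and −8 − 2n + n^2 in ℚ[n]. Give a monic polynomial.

−4 + n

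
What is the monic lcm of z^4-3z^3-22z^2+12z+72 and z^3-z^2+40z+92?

z^6-6z^5+33z^4-60z^3-976z^2+336z+3312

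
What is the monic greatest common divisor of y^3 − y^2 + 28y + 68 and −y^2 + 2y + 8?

y + 2

Repeated division with remainder:
  y^3 − y^2 + 28y + 68 = (−y − 1)(−y^2 + 2y + 8) + (38y + 76)
  −y^2 + 2y + 8 = (−(1/38)y + 2/19)(38y + 76) + (0)
Last nonzero remainder: 38y + 76. Dividing through by 38 gives the monic gcd y + 2.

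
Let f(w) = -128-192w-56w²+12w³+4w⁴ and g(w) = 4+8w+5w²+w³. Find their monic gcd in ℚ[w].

2+3w+w²

Euclidean algorithm in ℚ[w]:
  4w⁴+12w³-56w²-192w-128 = (4w-8)(w³+5w²+8w+4) + (-48w²-144w-96)
  w³+5w²+8w+4 = (-(1/48)w-1/24)(-48w²-144w-96) + (0)
Last nonzero remainder: -48w²-144w-96. Dividing through by -48 gives the monic gcd w²+3w+2.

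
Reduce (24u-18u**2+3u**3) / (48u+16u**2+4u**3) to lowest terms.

(24-18u+3u**2)/(48+16u+4u**2)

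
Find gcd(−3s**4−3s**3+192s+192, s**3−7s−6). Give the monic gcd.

By polynomial division,
  −3s**4−3s**3+192s+192 = (−3s−3)(s**3−7s−6) + (−21s**2+153s+174)
  s**3−7s−6 = (−(1/21)s−17/49)(−21s**2+153s+174) + ((2664/49)s+2664/49)
  −21s**2+153s+174 = (−(343/888)s+1421/444)((2664/49)s+2664/49) + (0)
Last nonzero remainder: (2664/49)s+2664/49. Dividing through by 2664/49 gives the monic gcd s+1.

s+1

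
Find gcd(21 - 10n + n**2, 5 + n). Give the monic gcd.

1

Repeated division with remainder:
  n**2 - 10n + 21 = (n - 15)(n + 5) + (96)
  n + 5 = ((1/96)n + 5/96)(96) + (0)
The last nonzero remainder is the constant 96, so the polynomials are coprime and gcd = 1.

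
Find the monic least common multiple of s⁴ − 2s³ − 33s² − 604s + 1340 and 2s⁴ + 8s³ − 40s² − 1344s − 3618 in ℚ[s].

By polynomial division,
  s⁴ − 2s³ − 33s² − 604s + 1340 = (1/2)(2s⁴ + 8s³ − 40s² − 1344s − 3618) + (−6s³ − 13s² + 68s + 3149)
  2s⁴ + 8s³ − 40s² − 1344s − 3618 = (−(1/3)s − 11/18)(−6s³ − 13s² + 68s + 3149) + (−(455/18)s² − (2275/9)s − 30485/18)
  −6s³ − 13s² + 68s + 3149 = ((108/455)s − 846/455)(−(455/18)s² − (2275/9)s − 30485/18) + (0)
Last nonzero remainder: −(455/18)s² − (2275/9)s − 30485/18. Dividing through by −455/18 gives the monic gcd s² + 10s + 67.
Then lcm(f, g) = f·g / gcd(f, g); expanding and making the result monic gives the answer.

s⁶ − 8s⁵ − 48s⁴ − 352s³ + 5855s² + 8268s − 36180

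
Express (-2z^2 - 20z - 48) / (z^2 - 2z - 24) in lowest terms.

(-2z - 12)/(z - 6)

Euclidean algorithm in ℚ[z]:
  -2z^2 - 20z - 48 = (-2)(z^2 - 2z - 24) + (-24z - 96)
  z^2 - 2z - 24 = (-(1/24)z + 1/4)(-24z - 96) + (0)
Last nonzero remainder: -24z - 96. Dividing through by -24 gives the monic gcd z + 4.
Cancel z + 4 from numerator and denominator to get the reduced form.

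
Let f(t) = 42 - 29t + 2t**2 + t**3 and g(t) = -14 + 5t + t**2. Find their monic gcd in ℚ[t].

-14 + 5t + t**2

Apply the Euclidean algorithm:
  t**3 + 2t**2 - 29t + 42 = (t - 3)(t**2 + 5t - 14) + (0)
The last nonzero remainder t**2 + 5t - 14 is already monic.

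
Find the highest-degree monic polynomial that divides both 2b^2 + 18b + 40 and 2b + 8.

Repeated division with remainder:
  2b^2 + 18b + 40 = (b + 5)(2b + 8) + (0)
Last nonzero remainder: 2b + 8. Dividing through by 2 gives the monic gcd b + 4.

b + 4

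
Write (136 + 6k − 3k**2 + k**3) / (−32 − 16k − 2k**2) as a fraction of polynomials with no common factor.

By polynomial division,
  k**3 − 3k**2 + 6k + 136 = (−(1/2)k + 11/2)(−2k**2 − 16k − 32) + (78k + 312)
  −2k**2 − 16k − 32 = (−(1/39)k − 4/39)(78k + 312) + (0)
Last nonzero remainder: 78k + 312. Dividing through by 78 gives the monic gcd k + 4.
Cancel k + 4 from numerator and denominator to get the reduced form.

(−34 + 7k − k**2)/(8 + 2k)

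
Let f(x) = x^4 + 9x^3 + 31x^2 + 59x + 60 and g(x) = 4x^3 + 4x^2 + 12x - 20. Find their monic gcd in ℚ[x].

By polynomial division,
  x^4 + 9x^3 + 31x^2 + 59x + 60 = ((1/4)x + 2)(4x^3 + 4x^2 + 12x - 20) + (20x^2 + 40x + 100)
  4x^3 + 4x^2 + 12x - 20 = ((1/5)x - 1/5)(20x^2 + 40x + 100) + (0)
Last nonzero remainder: 20x^2 + 40x + 100. Dividing through by 20 gives the monic gcd x^2 + 2x + 5.

x^2 + 2x + 5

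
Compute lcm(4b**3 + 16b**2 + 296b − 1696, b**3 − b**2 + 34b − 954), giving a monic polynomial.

b**4 − 5b**3 + 38b**2 − 1090b + 3816

Repeated division with remainder:
  4b**3 + 16b**2 + 296b − 1696 = (4)(b**3 − b**2 + 34b − 954) + (20b**2 + 160b + 2120)
  b**3 − b**2 + 34b − 954 = ((1/20)b − 9/20)(20b**2 + 160b + 2120) + (0)
Last nonzero remainder: 20b**2 + 160b + 2120. Dividing through by 20 gives the monic gcd b**2 + 8b + 106.
Then lcm(f, g) = f·g / gcd(f, g); expanding and making the result monic gives the answer.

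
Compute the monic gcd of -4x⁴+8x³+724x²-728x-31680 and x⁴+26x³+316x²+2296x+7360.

x²+18x+80

Repeated division with remainder:
  -4x⁴+8x³+724x²-728x-31680 = (-4)(x⁴+26x³+316x²+2296x+7360) + (112x³+1988x²+8456x-2240)
  x⁴+26x³+316x²+2296x+7360 = ((1/112)x+33/448)(112x³+1988x²+8456x-2240) + ((1505/16)x²+(13545/8)x+7525)
  112x³+1988x²+8456x-2240 = ((256/215)x-64/215)((1505/16)x²+(13545/8)x+7525) + (0)
Last nonzero remainder: (1505/16)x²+(13545/8)x+7525. Dividing through by 1505/16 gives the monic gcd x²+18x+80.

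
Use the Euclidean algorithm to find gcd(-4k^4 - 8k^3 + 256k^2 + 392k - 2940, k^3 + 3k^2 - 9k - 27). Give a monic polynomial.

Repeated division with remainder:
  -4k^4 - 8k^3 + 256k^2 + 392k - 2940 = (-4k + 4)(k^3 + 3k^2 - 9k - 27) + (208k^2 + 320k - 2832)
  k^3 + 3k^2 - 9k - 27 = ((1/208)k + 19/2704)(208k^2 + 320k - 2832) + ((400/169)k - 1200/169)
  208k^2 + 320k - 2832 = ((2197/25)k + 9971/25)((400/169)k - 1200/169) + (0)
Last nonzero remainder: (400/169)k - 1200/169. Dividing through by 400/169 gives the monic gcd k - 3.

k - 3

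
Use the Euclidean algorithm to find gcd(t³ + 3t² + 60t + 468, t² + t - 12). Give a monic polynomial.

Apply the Euclidean algorithm:
  t³ + 3t² + 60t + 468 = (t + 2)(t² + t - 12) + (70t + 492)
  t² + t - 12 = ((1/70)t - 211/2450)(70t + 492) + (37206/1225)
  70t + 492 = ((42875/18603)t + 100450/6201)(37206/1225) + (0)
The last nonzero remainder is the constant 37206/1225, so the polynomials are coprime and gcd = 1.

1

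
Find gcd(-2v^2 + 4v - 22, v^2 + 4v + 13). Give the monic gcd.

1

Apply the Euclidean algorithm:
  -2v^2 + 4v - 22 = (-2)(v^2 + 4v + 13) + (12v + 4)
  v^2 + 4v + 13 = ((1/12)v + 11/36)(12v + 4) + (106/9)
  12v + 4 = ((54/53)v + 18/53)(106/9) + (0)
The last nonzero remainder is the constant 106/9, so the polynomials are coprime and gcd = 1.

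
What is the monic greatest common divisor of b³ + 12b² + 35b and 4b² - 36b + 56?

Repeated division with remainder:
  b³ + 12b² + 35b = ((1/4)b + 21/4)(4b² - 36b + 56) + (210b - 294)
  4b² - 36b + 56 = ((2/105)b - 76/525)(210b - 294) + (336/25)
  210b - 294 = ((125/8)b - 175/8)(336/25) + (0)
The last nonzero remainder is the constant 336/25, so the polynomials are coprime and gcd = 1.

1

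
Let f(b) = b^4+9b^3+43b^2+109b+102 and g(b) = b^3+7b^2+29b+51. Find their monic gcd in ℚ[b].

b^3+7b^2+29b+51

Repeated division with remainder:
  b^4+9b^3+43b^2+109b+102 = (b+2)(b^3+7b^2+29b+51) + (0)
The last nonzero remainder b^3+7b^2+29b+51 is already monic.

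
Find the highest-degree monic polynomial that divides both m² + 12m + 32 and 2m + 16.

Apply the Euclidean algorithm:
  m² + 12m + 32 = ((1/2)m + 2)(2m + 16) + (0)
Last nonzero remainder: 2m + 16. Dividing through by 2 gives the monic gcd m + 8.

m + 8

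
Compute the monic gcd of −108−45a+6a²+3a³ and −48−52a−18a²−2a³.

3+a

Repeated division with remainder:
  3a³+6a²−45a−108 = (−3/2)(−2a³−18a²−52a−48) + (−21a²−123a−180)
  −2a³−18a²−52a−48 = ((2/21)a+44/147)(−21a²−123a−180) + ((96/49)a+288/49)
  −21a²−123a−180 = (−(343/32)a−245/8)((96/49)a+288/49) + (0)
Last nonzero remainder: (96/49)a+288/49. Dividing through by 96/49 gives the monic gcd a+3.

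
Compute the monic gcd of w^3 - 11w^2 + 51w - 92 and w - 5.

1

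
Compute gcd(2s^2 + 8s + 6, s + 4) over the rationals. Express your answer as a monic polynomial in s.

1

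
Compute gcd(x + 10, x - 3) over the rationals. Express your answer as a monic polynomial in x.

Repeated division with remainder:
  x + 10 = (x - 3) + (13)
  x - 3 = ((1/13)x - 3/13)(13) + (0)
The last nonzero remainder is the constant 13, so the polynomials are coprime and gcd = 1.

1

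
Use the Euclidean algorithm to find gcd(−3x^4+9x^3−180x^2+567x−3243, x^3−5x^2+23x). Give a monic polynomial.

Apply the Euclidean algorithm:
  −3x^4+9x^3−180x^2+567x−3243 = (−3x−6)(x^3−5x^2+23x) + (−141x^2+705x−3243)
  x^3−5x^2+23x = (−(1/141)x)(−141x^2+705x−3243) + (0)
Last nonzero remainder: −141x^2+705x−3243. Dividing through by −141 gives the monic gcd x^2−5x+23.

x^2−5x+23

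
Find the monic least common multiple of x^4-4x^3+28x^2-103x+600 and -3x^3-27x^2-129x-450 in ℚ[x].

Apply the Euclidean algorithm:
  x^4-4x^3+28x^2-103x+600 = (-(1/3)x+13/3)(-3x^3-27x^2-129x-450) + (102x^2+306x+2550)
  -3x^3-27x^2-129x-450 = (-(1/34)x-3/17)(102x^2+306x+2550) + (0)
Last nonzero remainder: 102x^2+306x+2550. Dividing through by 102 gives the monic gcd x^2+3x+25.
Then lcm(f, g) = f·g / gcd(f, g); expanding and making the result monic gives the answer.

x^5+2x^4+4x^3+65x^2-18x+3600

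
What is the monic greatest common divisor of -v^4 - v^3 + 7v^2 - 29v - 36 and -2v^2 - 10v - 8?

v^2 + 5v + 4

Apply the Euclidean algorithm:
  -v^4 - v^3 + 7v^2 - 29v - 36 = ((1/2)v^2 - 2v + 9/2)(-2v^2 - 10v - 8) + (0)
Last nonzero remainder: -2v^2 - 10v - 8. Dividing through by -2 gives the monic gcd v^2 + 5v + 4.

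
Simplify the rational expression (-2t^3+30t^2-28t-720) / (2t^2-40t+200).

(-t^2+5t+36)/(t-10)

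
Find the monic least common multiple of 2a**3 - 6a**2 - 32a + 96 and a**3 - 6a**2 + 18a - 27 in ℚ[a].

a**5 - 6a**4 + 2a**3 + 69a**2 - 288a + 432

By polynomial division,
  2a**3 - 6a**2 - 32a + 96 = (2)(a**3 - 6a**2 + 18a - 27) + (6a**2 - 68a + 150)
  a**3 - 6a**2 + 18a - 27 = ((1/6)a + 8/9)(6a**2 - 68a + 150) + ((481/9)a - 481/3)
  6a**2 - 68a + 150 = ((54/481)a - 450/481)((481/9)a - 481/3) + (0)
Last nonzero remainder: (481/9)a - 481/3. Dividing through by 481/9 gives the monic gcd a - 3.
Then lcm(f, g) = f·g / gcd(f, g); expanding and making the result monic gives the answer.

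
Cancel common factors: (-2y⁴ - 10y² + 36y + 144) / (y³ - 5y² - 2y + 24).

By polynomial division,
  -2y⁴ - 10y² + 36y + 144 = (-2y - 10)(y³ - 5y² - 2y + 24) + (-64y² + 64y + 384)
  y³ - 5y² - 2y + 24 = (-(1/64)y + 1/16)(-64y² + 64y + 384) + (0)
Last nonzero remainder: -64y² + 64y + 384. Dividing through by -64 gives the monic gcd y² - y - 6.
Cancel y² - y - 6 from numerator and denominator to get the reduced form.

(-2y² - 2y - 24)/(y - 4)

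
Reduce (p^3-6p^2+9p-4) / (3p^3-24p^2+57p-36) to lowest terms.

(p-1)/(3p-9)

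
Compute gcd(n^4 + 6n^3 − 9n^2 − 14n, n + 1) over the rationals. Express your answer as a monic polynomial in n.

n + 1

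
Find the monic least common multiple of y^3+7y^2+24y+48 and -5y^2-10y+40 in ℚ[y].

y^4+5y^3+10y^2-96

Repeated division with remainder:
  y^3+7y^2+24y+48 = (-(1/5)y-1)(-5y^2-10y+40) + (22y+88)
  -5y^2-10y+40 = (-(5/22)y+5/11)(22y+88) + (0)
Last nonzero remainder: 22y+88. Dividing through by 22 gives the monic gcd y+4.
Then lcm(f, g) = f·g / gcd(f, g); expanding and making the result monic gives the answer.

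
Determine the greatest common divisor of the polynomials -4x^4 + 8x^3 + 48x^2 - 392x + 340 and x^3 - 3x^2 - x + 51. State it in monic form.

x^2 - 6x + 17

Repeated division with remainder:
  -4x^4 + 8x^3 + 48x^2 - 392x + 340 = (-4x - 4)(x^3 - 3x^2 - x + 51) + (32x^2 - 192x + 544)
  x^3 - 3x^2 - x + 51 = ((1/32)x + 3/32)(32x^2 - 192x + 544) + (0)
Last nonzero remainder: 32x^2 - 192x + 544. Dividing through by 32 gives the monic gcd x^2 - 6x + 17.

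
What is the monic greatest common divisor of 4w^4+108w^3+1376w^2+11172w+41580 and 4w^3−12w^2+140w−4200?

w^2+7w+105

By polynomial division,
  4w^4+108w^3+1376w^2+11172w+41580 = (w+30)(4w^3−12w^2+140w−4200) + (1596w^2+11172w+167580)
  4w^3−12w^2+140w−4200 = ((1/399)w−10/399)(1596w^2+11172w+167580) + (0)
Last nonzero remainder: 1596w^2+11172w+167580. Dividing through by 1596 gives the monic gcd w^2+7w+105.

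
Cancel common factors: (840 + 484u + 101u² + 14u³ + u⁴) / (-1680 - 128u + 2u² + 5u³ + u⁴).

(3 + u)/(-6 + u)

Apply the Euclidean algorithm:
  u⁴ + 14u³ + 101u² + 484u + 840 = (u⁴ + 5u³ + 2u² - 128u - 1680) + (9u³ + 99u² + 612u + 2520)
  u⁴ + 5u³ + 2u² - 128u - 1680 = ((1/9)u - 2/3)(9u³ + 99u² + 612u + 2520) + (0)
Last nonzero remainder: 9u³ + 99u² + 612u + 2520. Dividing through by 9 gives the monic gcd u³ + 11u² + 68u + 280.
Cancel u³ + 11u² + 68u + 280 from numerator and denominator to get the reduced form.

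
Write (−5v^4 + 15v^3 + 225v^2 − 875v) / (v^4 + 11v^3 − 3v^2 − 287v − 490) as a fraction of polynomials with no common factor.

Repeated division with remainder:
  −5v^4 + 15v^3 + 225v^2 − 875v = (−5)(v^4 + 11v^3 − 3v^2 − 287v − 490) + (70v^3 + 210v^2 − 2310v − 2450)
  v^4 + 11v^3 − 3v^2 − 287v − 490 = ((1/70)v + 4/35)(70v^3 + 210v^2 − 2310v − 2450) + (6v^2 + 12v − 210)
  70v^3 + 210v^2 − 2310v − 2450 = ((35/3)v + 35/3)(6v^2 + 12v − 210) + (0)
Last nonzero remainder: 6v^2 + 12v − 210. Dividing through by 6 gives the monic gcd v^2 + 2v − 35.
Cancel v^2 + 2v − 35 from numerator and denominator to get the reduced form.

(−5v^2 + 25v)/(v^2 + 9v + 14)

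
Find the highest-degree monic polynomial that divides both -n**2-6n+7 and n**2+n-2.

Euclidean algorithm in ℚ[n]:
  -n**2-6n+7 = (-1)(n**2+n-2) + (-5n+5)
  n**2+n-2 = (-(1/5)n-2/5)(-5n+5) + (0)
Last nonzero remainder: -5n+5. Dividing through by -5 gives the monic gcd n-1.

n-1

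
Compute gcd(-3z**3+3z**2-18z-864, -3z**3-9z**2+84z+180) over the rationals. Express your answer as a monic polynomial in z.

z+6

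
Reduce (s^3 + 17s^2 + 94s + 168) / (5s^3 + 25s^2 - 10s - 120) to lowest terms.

By polynomial division,
  s^3 + 17s^2 + 94s + 168 = (1/5)(5s^3 + 25s^2 - 10s - 120) + (12s^2 + 96s + 192)
  5s^3 + 25s^2 - 10s - 120 = ((5/12)s - 5/4)(12s^2 + 96s + 192) + (30s + 120)
  12s^2 + 96s + 192 = ((2/5)s + 8/5)(30s + 120) + (0)
Last nonzero remainder: 30s + 120. Dividing through by 30 gives the monic gcd s + 4.
Cancel s + 4 from numerator and denominator to get the reduced form.

(s^2 + 13s + 42)/(5s^2 + 5s - 30)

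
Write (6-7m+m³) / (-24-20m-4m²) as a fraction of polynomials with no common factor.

(-2+3m-m²)/(8+4m)

Euclidean algorithm in ℚ[m]:
  m³-7m+6 = (-(1/4)m+5/4)(-4m²-20m-24) + (12m+36)
  -4m²-20m-24 = (-(1/3)m-2/3)(12m+36) + (0)
Last nonzero remainder: 12m+36. Dividing through by 12 gives the monic gcd m+3.
Cancel m+3 from numerator and denominator to get the reduced form.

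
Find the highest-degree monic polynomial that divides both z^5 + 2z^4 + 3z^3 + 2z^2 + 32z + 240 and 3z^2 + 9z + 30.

z^2 + 3z + 10

Apply the Euclidean algorithm:
  z^5 + 2z^4 + 3z^3 + 2z^2 + 32z + 240 = ((1/3)z^3 − (1/3)z^2 − (4/3)z + 8)(3z^2 + 9z + 30) + (0)
Last nonzero remainder: 3z^2 + 9z + 30. Dividing through by 3 gives the monic gcd z^2 + 3z + 10.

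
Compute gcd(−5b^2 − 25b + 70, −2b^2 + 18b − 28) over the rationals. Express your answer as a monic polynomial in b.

By polynomial division,
  −5b^2 − 25b + 70 = (5/2)(−2b^2 + 18b − 28) + (−70b + 140)
  −2b^2 + 18b − 28 = ((1/35)b − 1/5)(−70b + 140) + (0)
Last nonzero remainder: −70b + 140. Dividing through by −70 gives the monic gcd b − 2.

b − 2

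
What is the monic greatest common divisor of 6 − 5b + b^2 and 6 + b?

1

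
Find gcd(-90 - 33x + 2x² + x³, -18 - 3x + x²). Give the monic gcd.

Apply the Euclidean algorithm:
  x³ + 2x² - 33x - 90 = (x + 5)(x² - 3x - 18) + (0)
The last nonzero remainder x² - 3x - 18 is already monic.

-18 - 3x + x²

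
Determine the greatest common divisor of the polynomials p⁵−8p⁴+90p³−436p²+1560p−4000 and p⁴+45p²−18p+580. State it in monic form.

p²−2p+20

Euclidean algorithm in ℚ[p]:
  p⁵−8p⁴+90p³−436p²+1560p−4000 = (p−8)(p⁴+45p²−18p+580) + (45p³−58p²+836p+640)
  p⁴+45p²−18p+580 = ((1/45)p+58/2025)(45p³−58p²+836p+640) + ((56869/2025)p²−(113738/2025)p+227476/405)
  45p³−58p²+836p+640 = ((91125/56869)p+64800/56869)((56869/2025)p²−(113738/2025)p+227476/405) + (0)
Last nonzero remainder: (56869/2025)p²−(113738/2025)p+227476/405. Dividing through by 56869/2025 gives the monic gcd p²−2p+20.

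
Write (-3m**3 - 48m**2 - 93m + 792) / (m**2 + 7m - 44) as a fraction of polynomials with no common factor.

(-3m**2 - 15m + 72)/(m - 4)

Euclidean algorithm in ℚ[m]:
  -3m**3 - 48m**2 - 93m + 792 = (-3m - 27)(m**2 + 7m - 44) + (-36m - 396)
  m**2 + 7m - 44 = (-(1/36)m + 1/9)(-36m - 396) + (0)
Last nonzero remainder: -36m - 396. Dividing through by -36 gives the monic gcd m + 11.
Cancel m + 11 from numerator and denominator to get the reduced form.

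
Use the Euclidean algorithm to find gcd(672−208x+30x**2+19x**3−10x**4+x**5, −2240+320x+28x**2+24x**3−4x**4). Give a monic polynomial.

Repeated division with remainder:
  x**5−10x**4+19x**3+30x**2−208x+672 = (−(1/4)x+1)(−4x**4+24x**3+28x**2+320x−2240) + (2x**3+82x**2−1088x+2912)
  −4x**4+24x**3+28x**2+320x−2240 = (−2x+94)(2x**3+82x**2−1088x+2912) + (−9856x**2+108416x−275968)
  2x**3+82x**2−1088x+2912 = (−(1/4928)x−13/1232)(−9856x**2+108416x−275968) + (0)
Last nonzero remainder: −9856x**2+108416x−275968. Dividing through by −9856 gives the monic gcd x**2−11x+28.

28−11x+x**2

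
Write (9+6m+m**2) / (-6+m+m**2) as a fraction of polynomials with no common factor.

(3+m)/(-2+m)

Repeated division with remainder:
  m**2+6m+9 = (m**2+m-6) + (5m+15)
  m**2+m-6 = ((1/5)m-2/5)(5m+15) + (0)
Last nonzero remainder: 5m+15. Dividing through by 5 gives the monic gcd m+3.
Cancel m+3 from numerator and denominator to get the reduced form.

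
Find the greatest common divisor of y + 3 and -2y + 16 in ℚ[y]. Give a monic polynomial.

1

By polynomial division,
  y + 3 = (-1/2)(-2y + 16) + (11)
  -2y + 16 = (-(2/11)y + 16/11)(11) + (0)
The last nonzero remainder is the constant 11, so the polynomials are coprime and gcd = 1.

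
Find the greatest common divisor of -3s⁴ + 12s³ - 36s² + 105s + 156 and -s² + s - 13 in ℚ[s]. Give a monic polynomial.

s² - s + 13

By polynomial division,
  -3s⁴ + 12s³ - 36s² + 105s + 156 = (3s² - 9s - 12)(-s² + s - 13) + (0)
Last nonzero remainder: -s² + s - 13. Dividing through by -1 gives the monic gcd s² - s + 13.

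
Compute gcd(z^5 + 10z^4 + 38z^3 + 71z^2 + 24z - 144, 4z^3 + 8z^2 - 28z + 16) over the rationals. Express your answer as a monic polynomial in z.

Apply the Euclidean algorithm:
  z^5 + 10z^4 + 38z^3 + 71z^2 + 24z - 144 = ((1/4)z^2 + 2z + 29/4)(4z^3 + 8z^2 - 28z + 16) + (65z^2 + 195z - 260)
  4z^3 + 8z^2 - 28z + 16 = ((4/65)z - 4/65)(65z^2 + 195z - 260) + (0)
Last nonzero remainder: 65z^2 + 195z - 260. Dividing through by 65 gives the monic gcd z^2 + 3z - 4.

z^2 + 3z - 4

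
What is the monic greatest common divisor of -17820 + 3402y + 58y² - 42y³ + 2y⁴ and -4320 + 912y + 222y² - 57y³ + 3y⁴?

By polynomial division,
  2y⁴ - 42y³ + 58y² + 3402y - 17820 = (2/3)(3y⁴ - 57y³ + 222y² + 912y - 4320) + (-4y³ - 90y² + 2794y - 14940)
  3y⁴ - 57y³ + 222y² + 912y - 4320 = (-(3/4)y + 249/8)(-4y³ - 90y² + 2794y - 14940) + ((20475/4)y² - (389025/4)y + 921375/2)
  -4y³ - 90y² + 2794y - 14940 = (-(16/20475)y - 664/20475)((20475/4)y² - (389025/4)y + 921375/2) + (0)
Last nonzero remainder: (20475/4)y² - (389025/4)y + 921375/2. Dividing through by 20475/4 gives the monic gcd y² - 19y + 90.

90 - 19y + y²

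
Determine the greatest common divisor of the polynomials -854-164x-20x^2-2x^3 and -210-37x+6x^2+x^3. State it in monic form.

Apply the Euclidean algorithm:
  -2x^3-20x^2-164x-854 = (-2)(x^3+6x^2-37x-210) + (-8x^2-238x-1274)
  x^3+6x^2-37x-210 = (-(1/8)x+95/32)(-8x^2-238x-1274) + ((8165/16)x+57155/16)
  -8x^2-238x-1274 = (-(128/8165)x-2912/8165)((8165/16)x+57155/16) + (0)
Last nonzero remainder: (8165/16)x+57155/16. Dividing through by 8165/16 gives the monic gcd x+7.

7+x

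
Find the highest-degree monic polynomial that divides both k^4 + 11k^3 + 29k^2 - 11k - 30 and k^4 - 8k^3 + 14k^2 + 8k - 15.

k^2 - 1

Repeated division with remainder:
  k^4 + 11k^3 + 29k^2 - 11k - 30 = (k^4 - 8k^3 + 14k^2 + 8k - 15) + (19k^3 + 15k^2 - 19k - 15)
  k^4 - 8k^3 + 14k^2 + 8k - 15 = ((1/19)k - 167/361)(19k^3 + 15k^2 - 19k - 15) + ((7920/361)k^2 - 7920/361)
  19k^3 + 15k^2 - 19k - 15 = ((6859/7920)k + 361/528)((7920/361)k^2 - 7920/361) + (0)
Last nonzero remainder: (7920/361)k^2 - 7920/361. Dividing through by 7920/361 gives the monic gcd k^2 - 1.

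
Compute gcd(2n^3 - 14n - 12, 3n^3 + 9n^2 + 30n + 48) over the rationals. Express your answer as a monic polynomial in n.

n + 2

Euclidean algorithm in ℚ[n]:
  2n^3 - 14n - 12 = (2/3)(3n^3 + 9n^2 + 30n + 48) + (-6n^2 - 34n - 44)
  3n^3 + 9n^2 + 30n + 48 = (-(1/2)n + 4/3)(-6n^2 - 34n - 44) + ((160/3)n + 320/3)
  -6n^2 - 34n - 44 = (-(9/80)n - 33/80)((160/3)n + 320/3) + (0)
Last nonzero remainder: (160/3)n + 320/3. Dividing through by 160/3 gives the monic gcd n + 2.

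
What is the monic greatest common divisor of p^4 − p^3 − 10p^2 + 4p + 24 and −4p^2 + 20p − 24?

p^2 − 5p + 6

Repeated division with remainder:
  p^4 − p^3 − 10p^2 + 4p + 24 = (−(1/4)p^2 − p − 1)(−4p^2 + 20p − 24) + (0)
Last nonzero remainder: −4p^2 + 20p − 24. Dividing through by −4 gives the monic gcd p^2 − 5p + 6.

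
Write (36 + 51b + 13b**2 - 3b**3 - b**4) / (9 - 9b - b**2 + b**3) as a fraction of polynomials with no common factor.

(12 + 13b - b**3)/(3 - 4b + b**2)

Euclidean algorithm in ℚ[b]:
  -b**4 - 3b**3 + 13b**2 + 51b + 36 = (-b - 4)(b**3 - b**2 - 9b + 9) + (24b + 72)
  b**3 - b**2 - 9b + 9 = ((1/24)b**2 - (1/6)b + 1/8)(24b + 72) + (0)
Last nonzero remainder: 24b + 72. Dividing through by 24 gives the monic gcd b + 3.
Cancel b + 3 from numerator and denominator to get the reduced form.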